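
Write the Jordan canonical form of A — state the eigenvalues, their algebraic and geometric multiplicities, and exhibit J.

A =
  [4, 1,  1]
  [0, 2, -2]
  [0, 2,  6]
J_2(4) ⊕ J_1(4)

The characteristic polynomial is
  det(x·I − A) = x^3 - 12*x^2 + 48*x - 64 = (x - 4)^3

Eigenvalues and multiplicities (the geometric multiplicity of λ is n − rank(A − λI), which equals the number of Jordan blocks for λ):
  λ = 4: algebraic multiplicity = 3, geometric multiplicity = 2

Determining the block sizes for each eigenvalue:
  λ = 4: 2 blocks summing to 3 forces exactly one block of size 2 and the rest size 1 → block sizes [2, 1]

Assembling the blocks gives a Jordan form
J =
  [4, 1, 0]
  [0, 4, 0]
  [0, 0, 4]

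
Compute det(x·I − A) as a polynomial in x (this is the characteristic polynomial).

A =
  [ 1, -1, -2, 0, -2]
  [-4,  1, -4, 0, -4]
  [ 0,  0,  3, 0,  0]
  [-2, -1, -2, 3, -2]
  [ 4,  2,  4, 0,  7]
x^5 - 15*x^4 + 90*x^3 - 270*x^2 + 405*x - 243

Expanding det(x·I − A) (e.g. by cofactor expansion or by noting that A is similar to its Jordan form J, which has the same characteristic polynomial as A) gives
  χ_A(x) = x^5 - 15*x^4 + 90*x^3 - 270*x^2 + 405*x - 243
which factors as (x - 3)^5. The eigenvalues (with algebraic multiplicities) are λ = 3 with multiplicity 5.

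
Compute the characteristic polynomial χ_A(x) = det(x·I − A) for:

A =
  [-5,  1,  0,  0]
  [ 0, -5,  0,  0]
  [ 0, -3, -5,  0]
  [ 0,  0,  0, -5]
x^4 + 20*x^3 + 150*x^2 + 500*x + 625

Expanding det(x·I − A) (e.g. by cofactor expansion or by noting that A is similar to its Jordan form J, which has the same characteristic polynomial as A) gives
  χ_A(x) = x^4 + 20*x^3 + 150*x^2 + 500*x + 625
which factors as (x + 5)^4. The eigenvalues (with algebraic multiplicities) are λ = -5 with multiplicity 4.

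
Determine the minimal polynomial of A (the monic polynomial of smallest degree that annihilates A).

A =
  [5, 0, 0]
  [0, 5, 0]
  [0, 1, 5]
x^2 - 10*x + 25

The characteristic polynomial is χ_A(x) = (x - 5)^3, so the eigenvalues are known. The minimal polynomial is
  m_A(x) = Π_λ (x − λ)^{k_λ}
where k_λ is the size of the *largest* Jordan block for λ (equivalently, the smallest k with (A − λI)^k v = 0 for every generalised eigenvector v of λ).

  λ = 5: largest Jordan block has size 2, contributing (x − 5)^2

So m_A(x) = (x - 5)^2 = x^2 - 10*x + 25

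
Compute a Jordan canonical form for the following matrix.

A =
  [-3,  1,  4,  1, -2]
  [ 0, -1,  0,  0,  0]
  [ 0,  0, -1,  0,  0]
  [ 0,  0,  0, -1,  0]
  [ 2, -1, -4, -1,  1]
J_2(-1) ⊕ J_1(-1) ⊕ J_1(-1) ⊕ J_1(-1)

The characteristic polynomial is
  det(x·I − A) = x^5 + 5*x^4 + 10*x^3 + 10*x^2 + 5*x + 1 = (x + 1)^5

Eigenvalues and multiplicities (the geometric multiplicity of λ is n − rank(A − λI), which equals the number of Jordan blocks for λ):
  λ = -1: algebraic multiplicity = 5, geometric multiplicity = 4

Determining the block sizes for each eigenvalue:
  λ = -1: 4 blocks summing to 5 forces exactly one block of size 2 and the rest size 1 → block sizes [2, 1, 1, 1]

Assembling the blocks gives a Jordan form
J =
  [-1,  1,  0,  0,  0]
  [ 0, -1,  0,  0,  0]
  [ 0,  0, -1,  0,  0]
  [ 0,  0,  0, -1,  0]
  [ 0,  0,  0,  0, -1]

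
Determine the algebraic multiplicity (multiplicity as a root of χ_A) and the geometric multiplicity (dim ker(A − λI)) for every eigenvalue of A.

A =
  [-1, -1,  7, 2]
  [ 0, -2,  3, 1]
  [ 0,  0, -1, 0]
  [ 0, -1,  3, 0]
λ = -1: alg = 4, geom = 2

Step 1 — factor the characteristic polynomial to read off the algebraic multiplicities:
  χ_A(x) = (x + 1)^4

Step 2 — compute geometric multiplicities via the rank-nullity identity g(λ) = n − rank(A − λI):
  rank(A − (-1)·I) = 2, so dim ker(A − (-1)·I) = n − 2 = 2

Summary:
  λ = -1: algebraic multiplicity = 4, geometric multiplicity = 2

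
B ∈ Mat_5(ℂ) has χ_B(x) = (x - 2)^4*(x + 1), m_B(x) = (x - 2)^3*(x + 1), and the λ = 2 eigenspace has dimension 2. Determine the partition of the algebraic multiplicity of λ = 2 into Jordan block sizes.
Block sizes for λ = 2: [3, 1]

Step 1 — from the characteristic polynomial, algebraic multiplicity of λ = 2 is 4. From dim ker(B − (2)·I) = 2, there are exactly 2 Jordan blocks for λ = 2.
Step 2 — from the minimal polynomial, the factor (x − 2)^3 tells us the largest block for λ = 2 has size 3.
Step 3 — with total size 4, 2 blocks, and largest block 3, the block sizes (in nonincreasing order) are [3, 1].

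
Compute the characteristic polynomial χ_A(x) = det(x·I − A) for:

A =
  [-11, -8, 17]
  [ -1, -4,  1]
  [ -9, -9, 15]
x^3 - 27*x - 54

Expanding det(x·I − A) (e.g. by cofactor expansion or by noting that A is similar to its Jordan form J, which has the same characteristic polynomial as A) gives
  χ_A(x) = x^3 - 27*x - 54
which factors as (x - 6)*(x + 3)^2. The eigenvalues (with algebraic multiplicities) are λ = -3 with multiplicity 2, λ = 6 with multiplicity 1.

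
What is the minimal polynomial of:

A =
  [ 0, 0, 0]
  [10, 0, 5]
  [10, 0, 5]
x^2 - 5*x

The characteristic polynomial is χ_A(x) = x^2*(x - 5), so the eigenvalues are known. The minimal polynomial is
  m_A(x) = Π_λ (x − λ)^{k_λ}
where k_λ is the size of the *largest* Jordan block for λ (equivalently, the smallest k with (A − λI)^k v = 0 for every generalised eigenvector v of λ).

  λ = 0: largest Jordan block has size 1, contributing (x − 0)
  λ = 5: largest Jordan block has size 1, contributing (x − 5)

So m_A(x) = x*(x - 5) = x^2 - 5*x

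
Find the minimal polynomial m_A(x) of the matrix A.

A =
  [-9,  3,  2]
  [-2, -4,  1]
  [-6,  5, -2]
x^3 + 15*x^2 + 75*x + 125

The characteristic polynomial is χ_A(x) = (x + 5)^3, so the eigenvalues are known. The minimal polynomial is
  m_A(x) = Π_λ (x − λ)^{k_λ}
where k_λ is the size of the *largest* Jordan block for λ (equivalently, the smallest k with (A − λI)^k v = 0 for every generalised eigenvector v of λ).

  λ = -5: largest Jordan block has size 3, contributing (x + 5)^3

So m_A(x) = (x + 5)^3 = x^3 + 15*x^2 + 75*x + 125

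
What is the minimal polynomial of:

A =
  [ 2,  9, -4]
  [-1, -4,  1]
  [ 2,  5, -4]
x^3 + 6*x^2 + 12*x + 8

The characteristic polynomial is χ_A(x) = (x + 2)^3, so the eigenvalues are known. The minimal polynomial is
  m_A(x) = Π_λ (x − λ)^{k_λ}
where k_λ is the size of the *largest* Jordan block for λ (equivalently, the smallest k with (A − λI)^k v = 0 for every generalised eigenvector v of λ).

  λ = -2: largest Jordan block has size 3, contributing (x + 2)^3

So m_A(x) = (x + 2)^3 = x^3 + 6*x^2 + 12*x + 8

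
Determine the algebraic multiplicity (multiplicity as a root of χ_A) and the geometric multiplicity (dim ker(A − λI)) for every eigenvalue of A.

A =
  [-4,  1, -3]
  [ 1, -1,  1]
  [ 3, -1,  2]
λ = -1: alg = 3, geom = 1

Step 1 — factor the characteristic polynomial to read off the algebraic multiplicities:
  χ_A(x) = (x + 1)^3

Step 2 — compute geometric multiplicities via the rank-nullity identity g(λ) = n − rank(A − λI):
  rank(A − (-1)·I) = 2, so dim ker(A − (-1)·I) = n − 2 = 1

Summary:
  λ = -1: algebraic multiplicity = 3, geometric multiplicity = 1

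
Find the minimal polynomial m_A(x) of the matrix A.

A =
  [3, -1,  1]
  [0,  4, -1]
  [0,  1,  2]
x^2 - 6*x + 9

The characteristic polynomial is χ_A(x) = (x - 3)^3, so the eigenvalues are known. The minimal polynomial is
  m_A(x) = Π_λ (x − λ)^{k_λ}
where k_λ is the size of the *largest* Jordan block for λ (equivalently, the smallest k with (A − λI)^k v = 0 for every generalised eigenvector v of λ).

  λ = 3: largest Jordan block has size 2, contributing (x − 3)^2

So m_A(x) = (x - 3)^2 = x^2 - 6*x + 9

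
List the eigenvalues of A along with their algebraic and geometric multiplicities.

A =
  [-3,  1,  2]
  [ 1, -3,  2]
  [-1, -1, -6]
λ = -4: alg = 3, geom = 2

Step 1 — factor the characteristic polynomial to read off the algebraic multiplicities:
  χ_A(x) = (x + 4)^3

Step 2 — compute geometric multiplicities via the rank-nullity identity g(λ) = n − rank(A − λI):
  rank(A − (-4)·I) = 1, so dim ker(A − (-4)·I) = n − 1 = 2

Summary:
  λ = -4: algebraic multiplicity = 3, geometric multiplicity = 2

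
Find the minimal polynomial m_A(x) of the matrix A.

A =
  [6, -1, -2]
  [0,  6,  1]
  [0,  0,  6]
x^3 - 18*x^2 + 108*x - 216

The characteristic polynomial is χ_A(x) = (x - 6)^3, so the eigenvalues are known. The minimal polynomial is
  m_A(x) = Π_λ (x − λ)^{k_λ}
where k_λ is the size of the *largest* Jordan block for λ (equivalently, the smallest k with (A − λI)^k v = 0 for every generalised eigenvector v of λ).

  λ = 6: largest Jordan block has size 3, contributing (x − 6)^3

So m_A(x) = (x - 6)^3 = x^3 - 18*x^2 + 108*x - 216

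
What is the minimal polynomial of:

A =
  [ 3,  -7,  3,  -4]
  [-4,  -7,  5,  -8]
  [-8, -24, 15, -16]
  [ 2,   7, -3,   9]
x^3 - 15*x^2 + 75*x - 125

The characteristic polynomial is χ_A(x) = (x - 5)^4, so the eigenvalues are known. The minimal polynomial is
  m_A(x) = Π_λ (x − λ)^{k_λ}
where k_λ is the size of the *largest* Jordan block for λ (equivalently, the smallest k with (A − λI)^k v = 0 for every generalised eigenvector v of λ).

  λ = 5: largest Jordan block has size 3, contributing (x − 5)^3

So m_A(x) = (x - 5)^3 = x^3 - 15*x^2 + 75*x - 125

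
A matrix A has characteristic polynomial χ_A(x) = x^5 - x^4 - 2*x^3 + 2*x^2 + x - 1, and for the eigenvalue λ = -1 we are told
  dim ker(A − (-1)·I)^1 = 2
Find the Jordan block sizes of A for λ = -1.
Block sizes for λ = -1: [1, 1]

From the dimensions of kernels of powers, the number of Jordan blocks of size at least j is d_j − d_{j−1} where d_j = dim ker(N^j) (with d_0 = 0). Computing the differences gives [2].
The number of blocks of size exactly k is (#blocks of size ≥ k) − (#blocks of size ≥ k + 1), so the partition is: 2 block(s) of size 1.
In nonincreasing order the block sizes are [1, 1].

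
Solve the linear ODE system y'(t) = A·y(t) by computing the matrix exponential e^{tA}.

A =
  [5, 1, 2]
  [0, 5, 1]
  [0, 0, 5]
e^{tA} =
  [exp(5*t), t*exp(5*t), t^2*exp(5*t)/2 + 2*t*exp(5*t)]
  [0, exp(5*t), t*exp(5*t)]
  [0, 0, exp(5*t)]

Strategy: write A = P · J · P⁻¹ where J is a Jordan canonical form, so e^{tA} = P · e^{tJ} · P⁻¹, and e^{tJ} can be computed block-by-block.

A has Jordan form
J =
  [5, 1, 0]
  [0, 5, 1]
  [0, 0, 5]
(up to reordering of blocks).

Per-block formulas:
  For a 3×3 Jordan block J_3(5): exp(t · J_3(5)) = e^(5t)·(I + t·N + (t^2/2)·N^2), where N is the 3×3 nilpotent shift.

After assembling e^{tJ} and conjugating by P, we get:

e^{tA} =
  [exp(5*t), t*exp(5*t), t^2*exp(5*t)/2 + 2*t*exp(5*t)]
  [0, exp(5*t), t*exp(5*t)]
  [0, 0, exp(5*t)]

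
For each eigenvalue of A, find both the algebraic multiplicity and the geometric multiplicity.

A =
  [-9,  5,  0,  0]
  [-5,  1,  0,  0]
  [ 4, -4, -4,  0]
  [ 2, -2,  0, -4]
λ = -4: alg = 4, geom = 3

Step 1 — factor the characteristic polynomial to read off the algebraic multiplicities:
  χ_A(x) = (x + 4)^4

Step 2 — compute geometric multiplicities via the rank-nullity identity g(λ) = n − rank(A − λI):
  rank(A − (-4)·I) = 1, so dim ker(A − (-4)·I) = n − 1 = 3

Summary:
  λ = -4: algebraic multiplicity = 4, geometric multiplicity = 3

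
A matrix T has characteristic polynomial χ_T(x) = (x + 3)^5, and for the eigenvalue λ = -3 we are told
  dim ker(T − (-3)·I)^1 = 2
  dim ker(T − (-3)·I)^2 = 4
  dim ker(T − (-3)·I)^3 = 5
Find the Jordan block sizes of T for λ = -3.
Block sizes for λ = -3: [3, 2]

From the dimensions of kernels of powers, the number of Jordan blocks of size at least j is d_j − d_{j−1} where d_j = dim ker(N^j) (with d_0 = 0). Computing the differences gives [2, 2, 1].
The number of blocks of size exactly k is (#blocks of size ≥ k) − (#blocks of size ≥ k + 1), so the partition is: 1 block(s) of size 2, 1 block(s) of size 3.
In nonincreasing order the block sizes are [3, 2].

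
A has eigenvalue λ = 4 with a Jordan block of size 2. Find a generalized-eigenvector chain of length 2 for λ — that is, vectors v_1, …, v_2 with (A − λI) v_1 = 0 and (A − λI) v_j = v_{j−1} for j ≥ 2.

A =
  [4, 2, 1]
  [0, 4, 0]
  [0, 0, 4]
A Jordan chain for λ = 4 of length 2:
v_1 = (2, 0, 0)ᵀ
v_2 = (0, 1, 0)ᵀ

Let N = A − (4)·I. We want v_2 with N^2 v_2 = 0 but N^1 v_2 ≠ 0; then v_{j-1} := N · v_j for j = 2, …, 2.

Pick v_2 = (0, 1, 0)ᵀ.
Then v_1 = N · v_2 = (2, 0, 0)ᵀ.

Sanity check: (A − (4)·I) v_1 = (0, 0, 0)ᵀ = 0. ✓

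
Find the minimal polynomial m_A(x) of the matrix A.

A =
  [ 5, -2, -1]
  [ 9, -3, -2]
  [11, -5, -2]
x^3

The characteristic polynomial is χ_A(x) = x^3, so the eigenvalues are known. The minimal polynomial is
  m_A(x) = Π_λ (x − λ)^{k_λ}
where k_λ is the size of the *largest* Jordan block for λ (equivalently, the smallest k with (A − λI)^k v = 0 for every generalised eigenvector v of λ).

  λ = 0: largest Jordan block has size 3, contributing (x − 0)^3

So m_A(x) = x^3 = x^3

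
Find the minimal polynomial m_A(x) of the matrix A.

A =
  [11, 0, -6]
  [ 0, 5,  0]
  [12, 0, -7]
x^2 - 4*x - 5

The characteristic polynomial is χ_A(x) = (x - 5)^2*(x + 1), so the eigenvalues are known. The minimal polynomial is
  m_A(x) = Π_λ (x − λ)^{k_λ}
where k_λ is the size of the *largest* Jordan block for λ (equivalently, the smallest k with (A − λI)^k v = 0 for every generalised eigenvector v of λ).

  λ = -1: largest Jordan block has size 1, contributing (x + 1)
  λ = 5: largest Jordan block has size 1, contributing (x − 5)

So m_A(x) = (x - 5)*(x + 1) = x^2 - 4*x - 5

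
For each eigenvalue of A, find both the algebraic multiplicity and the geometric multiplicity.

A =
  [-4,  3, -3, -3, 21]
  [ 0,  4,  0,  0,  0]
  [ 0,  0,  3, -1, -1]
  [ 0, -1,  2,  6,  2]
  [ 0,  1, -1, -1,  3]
λ = -4: alg = 1, geom = 1; λ = 4: alg = 4, geom = 2

Step 1 — factor the characteristic polynomial to read off the algebraic multiplicities:
  χ_A(x) = (x - 4)^4*(x + 4)

Step 2 — compute geometric multiplicities via the rank-nullity identity g(λ) = n − rank(A − λI):
  rank(A − (-4)·I) = 4, so dim ker(A − (-4)·I) = n − 4 = 1
  rank(A − (4)·I) = 3, so dim ker(A − (4)·I) = n − 3 = 2

Summary:
  λ = -4: algebraic multiplicity = 1, geometric multiplicity = 1
  λ = 4: algebraic multiplicity = 4, geometric multiplicity = 2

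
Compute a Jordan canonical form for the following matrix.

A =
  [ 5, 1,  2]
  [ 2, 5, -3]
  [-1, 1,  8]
J_3(6)

The characteristic polynomial is
  det(x·I − A) = x^3 - 18*x^2 + 108*x - 216 = (x - 6)^3

Eigenvalues and multiplicities (the geometric multiplicity of λ is n − rank(A − λI), which equals the number of Jordan blocks for λ):
  λ = 6: algebraic multiplicity = 3, geometric multiplicity = 1

Determining the block sizes for each eigenvalue:
  λ = 6: one block (gm = 1), so the single block has size am = 3 → block sizes [3]

Assembling the blocks gives a Jordan form
J =
  [6, 1, 0]
  [0, 6, 1]
  [0, 0, 6]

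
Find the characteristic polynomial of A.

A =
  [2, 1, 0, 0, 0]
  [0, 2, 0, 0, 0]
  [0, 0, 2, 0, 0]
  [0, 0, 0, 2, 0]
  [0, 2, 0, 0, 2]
x^5 - 10*x^4 + 40*x^3 - 80*x^2 + 80*x - 32

Expanding det(x·I − A) (e.g. by cofactor expansion or by noting that A is similar to its Jordan form J, which has the same characteristic polynomial as A) gives
  χ_A(x) = x^5 - 10*x^4 + 40*x^3 - 80*x^2 + 80*x - 32
which factors as (x - 2)^5. The eigenvalues (with algebraic multiplicities) are λ = 2 with multiplicity 5.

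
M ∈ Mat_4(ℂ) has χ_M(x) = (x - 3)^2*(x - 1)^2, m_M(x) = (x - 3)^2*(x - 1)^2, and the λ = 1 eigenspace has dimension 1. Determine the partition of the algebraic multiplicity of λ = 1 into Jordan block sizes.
Block sizes for λ = 1: [2]

Step 1 — from the characteristic polynomial, algebraic multiplicity of λ = 1 is 2. From dim ker(M − (1)·I) = 1, there are exactly 1 Jordan blocks for λ = 1.
Step 2 — from the minimal polynomial, the factor (x − 1)^2 tells us the largest block for λ = 1 has size 2.
Step 3 — with total size 2, 1 blocks, and largest block 2, the block sizes (in nonincreasing order) are [2].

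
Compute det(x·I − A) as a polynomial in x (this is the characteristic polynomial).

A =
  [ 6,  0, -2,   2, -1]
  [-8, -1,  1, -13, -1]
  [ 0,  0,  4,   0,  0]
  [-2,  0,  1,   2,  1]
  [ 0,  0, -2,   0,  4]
x^5 - 15*x^4 + 80*x^3 - 160*x^2 + 256

Expanding det(x·I − A) (e.g. by cofactor expansion or by noting that A is similar to its Jordan form J, which has the same characteristic polynomial as A) gives
  χ_A(x) = x^5 - 15*x^4 + 80*x^3 - 160*x^2 + 256
which factors as (x - 4)^4*(x + 1). The eigenvalues (with algebraic multiplicities) are λ = -1 with multiplicity 1, λ = 4 with multiplicity 4.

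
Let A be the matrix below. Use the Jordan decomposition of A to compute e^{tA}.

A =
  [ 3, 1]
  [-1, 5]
e^{tA} =
  [-t*exp(4*t) + exp(4*t), t*exp(4*t)]
  [-t*exp(4*t), t*exp(4*t) + exp(4*t)]

Strategy: write A = P · J · P⁻¹ where J is a Jordan canonical form, so e^{tA} = P · e^{tJ} · P⁻¹, and e^{tJ} can be computed block-by-block.

A has Jordan form
J =
  [4, 1]
  [0, 4]
(up to reordering of blocks).

Per-block formulas:
  For a 2×2 Jordan block J_2(4): exp(t · J_2(4)) = e^(4t)·(I + t·N), where N is the 2×2 nilpotent shift.

After assembling e^{tJ} and conjugating by P, we get:

e^{tA} =
  [-t*exp(4*t) + exp(4*t), t*exp(4*t)]
  [-t*exp(4*t), t*exp(4*t) + exp(4*t)]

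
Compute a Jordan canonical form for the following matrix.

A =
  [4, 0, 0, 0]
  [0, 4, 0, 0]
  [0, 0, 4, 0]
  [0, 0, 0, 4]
J_1(4) ⊕ J_1(4) ⊕ J_1(4) ⊕ J_1(4)

The characteristic polynomial is
  det(x·I − A) = x^4 - 16*x^3 + 96*x^2 - 256*x + 256 = (x - 4)^4

Eigenvalues and multiplicities (the geometric multiplicity of λ is n − rank(A − λI), which equals the number of Jordan blocks for λ):
  λ = 4: algebraic multiplicity = 4, geometric multiplicity = 4

Determining the block sizes for each eigenvalue:
  λ = 4: gm = am = 4, so every block has size 1 → block sizes [1, 1, 1, 1]

Assembling the blocks gives a Jordan form
J =
  [4, 0, 0, 0]
  [0, 4, 0, 0]
  [0, 0, 4, 0]
  [0, 0, 0, 4]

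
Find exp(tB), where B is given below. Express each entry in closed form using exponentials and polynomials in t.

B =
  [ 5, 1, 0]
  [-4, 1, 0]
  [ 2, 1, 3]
e^{tB} =
  [2*t*exp(3*t) + exp(3*t), t*exp(3*t), 0]
  [-4*t*exp(3*t), -2*t*exp(3*t) + exp(3*t), 0]
  [2*t*exp(3*t), t*exp(3*t), exp(3*t)]

Strategy: write B = P · J · P⁻¹ where J is a Jordan canonical form, so e^{tB} = P · e^{tJ} · P⁻¹, and e^{tJ} can be computed block-by-block.

B has Jordan form
J =
  [3, 1, 0]
  [0, 3, 0]
  [0, 0, 3]
(up to reordering of blocks).

Per-block formulas:
  For a 1×1 block at λ = 3: exp(t · [3]) = [e^(3t)].
  For a 2×2 Jordan block J_2(3): exp(t · J_2(3)) = e^(3t)·(I + t·N), where N is the 2×2 nilpotent shift.

After assembling e^{tJ} and conjugating by P, we get:

e^{tB} =
  [2*t*exp(3*t) + exp(3*t), t*exp(3*t), 0]
  [-4*t*exp(3*t), -2*t*exp(3*t) + exp(3*t), 0]
  [2*t*exp(3*t), t*exp(3*t), exp(3*t)]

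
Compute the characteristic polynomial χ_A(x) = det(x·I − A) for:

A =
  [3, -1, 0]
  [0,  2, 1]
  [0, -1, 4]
x^3 - 9*x^2 + 27*x - 27

Expanding det(x·I − A) (e.g. by cofactor expansion or by noting that A is similar to its Jordan form J, which has the same characteristic polynomial as A) gives
  χ_A(x) = x^3 - 9*x^2 + 27*x - 27
which factors as (x - 3)^3. The eigenvalues (with algebraic multiplicities) are λ = 3 with multiplicity 3.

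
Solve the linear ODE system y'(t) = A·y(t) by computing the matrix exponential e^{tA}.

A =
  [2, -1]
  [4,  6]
e^{tA} =
  [-2*t*exp(4*t) + exp(4*t), -t*exp(4*t)]
  [4*t*exp(4*t), 2*t*exp(4*t) + exp(4*t)]

Strategy: write A = P · J · P⁻¹ where J is a Jordan canonical form, so e^{tA} = P · e^{tJ} · P⁻¹, and e^{tJ} can be computed block-by-block.

A has Jordan form
J =
  [4, 1]
  [0, 4]
(up to reordering of blocks).

Per-block formulas:
  For a 2×2 Jordan block J_2(4): exp(t · J_2(4)) = e^(4t)·(I + t·N), where N is the 2×2 nilpotent shift.

After assembling e^{tJ} and conjugating by P, we get:

e^{tA} =
  [-2*t*exp(4*t) + exp(4*t), -t*exp(4*t)]
  [4*t*exp(4*t), 2*t*exp(4*t) + exp(4*t)]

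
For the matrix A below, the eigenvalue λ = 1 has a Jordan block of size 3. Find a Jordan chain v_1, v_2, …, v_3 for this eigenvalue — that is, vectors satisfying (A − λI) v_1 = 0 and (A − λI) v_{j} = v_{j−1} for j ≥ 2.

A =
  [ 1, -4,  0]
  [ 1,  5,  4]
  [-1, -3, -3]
A Jordan chain for λ = 1 of length 3:
v_1 = (-4, 0, 1)ᵀ
v_2 = (0, 1, -1)ᵀ
v_3 = (1, 0, 0)ᵀ

Let N = A − (1)·I. We want v_3 with N^3 v_3 = 0 but N^2 v_3 ≠ 0; then v_{j-1} := N · v_j for j = 3, …, 2.

Pick v_3 = (1, 0, 0)ᵀ.
Then v_2 = N · v_3 = (0, 1, -1)ᵀ.
Then v_1 = N · v_2 = (-4, 0, 1)ᵀ.

Sanity check: (A − (1)·I) v_1 = (0, 0, 0)ᵀ = 0. ✓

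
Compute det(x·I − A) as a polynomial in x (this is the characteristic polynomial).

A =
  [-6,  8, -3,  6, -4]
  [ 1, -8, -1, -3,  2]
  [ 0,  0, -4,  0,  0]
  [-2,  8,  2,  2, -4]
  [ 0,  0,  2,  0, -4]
x^5 + 20*x^4 + 160*x^3 + 640*x^2 + 1280*x + 1024

Expanding det(x·I − A) (e.g. by cofactor expansion or by noting that A is similar to its Jordan form J, which has the same characteristic polynomial as A) gives
  χ_A(x) = x^5 + 20*x^4 + 160*x^3 + 640*x^2 + 1280*x + 1024
which factors as (x + 4)^5. The eigenvalues (with algebraic multiplicities) are λ = -4 with multiplicity 5.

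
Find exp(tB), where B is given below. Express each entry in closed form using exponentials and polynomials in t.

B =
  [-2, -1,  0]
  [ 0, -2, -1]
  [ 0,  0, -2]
e^{tB} =
  [exp(-2*t), -t*exp(-2*t), t^2*exp(-2*t)/2]
  [0, exp(-2*t), -t*exp(-2*t)]
  [0, 0, exp(-2*t)]

Strategy: write B = P · J · P⁻¹ where J is a Jordan canonical form, so e^{tB} = P · e^{tJ} · P⁻¹, and e^{tJ} can be computed block-by-block.

B has Jordan form
J =
  [-2,  1,  0]
  [ 0, -2,  1]
  [ 0,  0, -2]
(up to reordering of blocks).

Per-block formulas:
  For a 3×3 Jordan block J_3(-2): exp(t · J_3(-2)) = e^(-2t)·(I + t·N + (t^2/2)·N^2), where N is the 3×3 nilpotent shift.

After assembling e^{tJ} and conjugating by P, we get:

e^{tB} =
  [exp(-2*t), -t*exp(-2*t), t^2*exp(-2*t)/2]
  [0, exp(-2*t), -t*exp(-2*t)]
  [0, 0, exp(-2*t)]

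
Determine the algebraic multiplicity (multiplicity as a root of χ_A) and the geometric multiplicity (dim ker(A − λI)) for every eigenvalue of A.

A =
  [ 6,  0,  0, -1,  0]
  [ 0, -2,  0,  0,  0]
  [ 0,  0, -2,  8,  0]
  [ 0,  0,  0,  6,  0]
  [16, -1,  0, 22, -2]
λ = -2: alg = 3, geom = 2; λ = 6: alg = 2, geom = 1

Step 1 — factor the characteristic polynomial to read off the algebraic multiplicities:
  χ_A(x) = (x - 6)^2*(x + 2)^3

Step 2 — compute geometric multiplicities via the rank-nullity identity g(λ) = n − rank(A − λI):
  rank(A − (-2)·I) = 3, so dim ker(A − (-2)·I) = n − 3 = 2
  rank(A − (6)·I) = 4, so dim ker(A − (6)·I) = n − 4 = 1

Summary:
  λ = -2: algebraic multiplicity = 3, geometric multiplicity = 2
  λ = 6: algebraic multiplicity = 2, geometric multiplicity = 1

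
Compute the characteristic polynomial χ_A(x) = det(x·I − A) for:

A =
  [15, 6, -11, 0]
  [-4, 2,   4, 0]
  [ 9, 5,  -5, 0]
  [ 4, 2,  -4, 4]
x^4 - 16*x^3 + 96*x^2 - 256*x + 256

Expanding det(x·I − A) (e.g. by cofactor expansion or by noting that A is similar to its Jordan form J, which has the same characteristic polynomial as A) gives
  χ_A(x) = x^4 - 16*x^3 + 96*x^2 - 256*x + 256
which factors as (x - 4)^4. The eigenvalues (with algebraic multiplicities) are λ = 4 with multiplicity 4.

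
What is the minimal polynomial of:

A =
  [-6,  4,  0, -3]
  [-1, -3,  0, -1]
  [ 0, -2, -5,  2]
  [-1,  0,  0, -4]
x^3 + 13*x^2 + 55*x + 75

The characteristic polynomial is χ_A(x) = (x + 3)*(x + 5)^3, so the eigenvalues are known. The minimal polynomial is
  m_A(x) = Π_λ (x − λ)^{k_λ}
where k_λ is the size of the *largest* Jordan block for λ (equivalently, the smallest k with (A − λI)^k v = 0 for every generalised eigenvector v of λ).

  λ = -5: largest Jordan block has size 2, contributing (x + 5)^2
  λ = -3: largest Jordan block has size 1, contributing (x + 3)

So m_A(x) = (x + 3)*(x + 5)^2 = x^3 + 13*x^2 + 55*x + 75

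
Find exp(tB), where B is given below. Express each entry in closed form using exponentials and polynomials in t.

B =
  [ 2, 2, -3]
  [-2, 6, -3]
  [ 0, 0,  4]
e^{tB} =
  [-2*t*exp(4*t) + exp(4*t), 2*t*exp(4*t), -3*t*exp(4*t)]
  [-2*t*exp(4*t), 2*t*exp(4*t) + exp(4*t), -3*t*exp(4*t)]
  [0, 0, exp(4*t)]

Strategy: write B = P · J · P⁻¹ where J is a Jordan canonical form, so e^{tB} = P · e^{tJ} · P⁻¹, and e^{tJ} can be computed block-by-block.

B has Jordan form
J =
  [4, 1, 0]
  [0, 4, 0]
  [0, 0, 4]
(up to reordering of blocks).

Per-block formulas:
  For a 1×1 block at λ = 4: exp(t · [4]) = [e^(4t)].
  For a 2×2 Jordan block J_2(4): exp(t · J_2(4)) = e^(4t)·(I + t·N), where N is the 2×2 nilpotent shift.

After assembling e^{tJ} and conjugating by P, we get:

e^{tB} =
  [-2*t*exp(4*t) + exp(4*t), 2*t*exp(4*t), -3*t*exp(4*t)]
  [-2*t*exp(4*t), 2*t*exp(4*t) + exp(4*t), -3*t*exp(4*t)]
  [0, 0, exp(4*t)]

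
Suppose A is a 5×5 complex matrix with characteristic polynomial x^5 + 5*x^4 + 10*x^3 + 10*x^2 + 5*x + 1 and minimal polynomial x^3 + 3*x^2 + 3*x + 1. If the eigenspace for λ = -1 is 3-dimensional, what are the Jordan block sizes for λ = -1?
Block sizes for λ = -1: [3, 1, 1]

Step 1 — from the characteristic polynomial, algebraic multiplicity of λ = -1 is 5. From dim ker(A − (-1)·I) = 3, there are exactly 3 Jordan blocks for λ = -1.
Step 2 — from the minimal polynomial, the factor (x + 1)^3 tells us the largest block for λ = -1 has size 3.
Step 3 — with total size 5, 3 blocks, and largest block 3, the block sizes (in nonincreasing order) are [3, 1, 1].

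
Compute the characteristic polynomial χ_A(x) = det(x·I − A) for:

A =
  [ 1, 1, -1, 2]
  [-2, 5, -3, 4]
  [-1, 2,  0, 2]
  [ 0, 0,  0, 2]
x^4 - 8*x^3 + 24*x^2 - 32*x + 16

Expanding det(x·I − A) (e.g. by cofactor expansion or by noting that A is similar to its Jordan form J, which has the same characteristic polynomial as A) gives
  χ_A(x) = x^4 - 8*x^3 + 24*x^2 - 32*x + 16
which factors as (x - 2)^4. The eigenvalues (with algebraic multiplicities) are λ = 2 with multiplicity 4.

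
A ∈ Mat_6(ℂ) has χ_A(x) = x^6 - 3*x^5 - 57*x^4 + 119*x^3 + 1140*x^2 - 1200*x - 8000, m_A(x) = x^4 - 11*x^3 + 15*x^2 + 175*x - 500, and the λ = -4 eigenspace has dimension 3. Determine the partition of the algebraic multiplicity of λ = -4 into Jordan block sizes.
Block sizes for λ = -4: [1, 1, 1]

Step 1 — from the characteristic polynomial, algebraic multiplicity of λ = -4 is 3. From dim ker(A − (-4)·I) = 3, there are exactly 3 Jordan blocks for λ = -4.
Step 2 — from the minimal polynomial, the factor (x + 4) tells us the largest block for λ = -4 has size 1.
Step 3 — with total size 3, 3 blocks, and largest block 1, the block sizes (in nonincreasing order) are [1, 1, 1].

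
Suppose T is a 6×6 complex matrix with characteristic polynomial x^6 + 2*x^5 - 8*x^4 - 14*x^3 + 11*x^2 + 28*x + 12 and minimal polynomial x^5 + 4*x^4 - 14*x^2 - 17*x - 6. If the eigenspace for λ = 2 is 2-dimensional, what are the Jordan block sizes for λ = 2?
Block sizes for λ = 2: [1, 1]

Step 1 — from the characteristic polynomial, algebraic multiplicity of λ = 2 is 2. From dim ker(T − (2)·I) = 2, there are exactly 2 Jordan blocks for λ = 2.
Step 2 — from the minimal polynomial, the factor (x − 2) tells us the largest block for λ = 2 has size 1.
Step 3 — with total size 2, 2 blocks, and largest block 1, the block sizes (in nonincreasing order) are [1, 1].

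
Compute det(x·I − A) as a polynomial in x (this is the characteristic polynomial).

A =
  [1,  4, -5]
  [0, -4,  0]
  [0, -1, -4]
x^3 + 7*x^2 + 8*x - 16

Expanding det(x·I − A) (e.g. by cofactor expansion or by noting that A is similar to its Jordan form J, which has the same characteristic polynomial as A) gives
  χ_A(x) = x^3 + 7*x^2 + 8*x - 16
which factors as (x - 1)*(x + 4)^2. The eigenvalues (with algebraic multiplicities) are λ = -4 with multiplicity 2, λ = 1 with multiplicity 1.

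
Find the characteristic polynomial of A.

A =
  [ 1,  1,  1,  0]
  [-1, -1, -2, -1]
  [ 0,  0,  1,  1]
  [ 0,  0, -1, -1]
x^4

Expanding det(x·I − A) (e.g. by cofactor expansion or by noting that A is similar to its Jordan form J, which has the same characteristic polynomial as A) gives
  χ_A(x) = x^4
which factors as x^4. The eigenvalues (with algebraic multiplicities) are λ = 0 with multiplicity 4.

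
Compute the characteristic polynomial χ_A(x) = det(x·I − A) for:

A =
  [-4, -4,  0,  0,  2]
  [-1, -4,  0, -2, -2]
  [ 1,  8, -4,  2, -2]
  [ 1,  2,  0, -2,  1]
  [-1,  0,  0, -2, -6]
x^5 + 20*x^4 + 160*x^3 + 640*x^2 + 1280*x + 1024

Expanding det(x·I − A) (e.g. by cofactor expansion or by noting that A is similar to its Jordan form J, which has the same characteristic polynomial as A) gives
  χ_A(x) = x^5 + 20*x^4 + 160*x^3 + 640*x^2 + 1280*x + 1024
which factors as (x + 4)^5. The eigenvalues (with algebraic multiplicities) are λ = -4 with multiplicity 5.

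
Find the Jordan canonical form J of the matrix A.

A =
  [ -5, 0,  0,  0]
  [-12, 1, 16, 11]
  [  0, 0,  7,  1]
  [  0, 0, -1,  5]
J_1(-5) ⊕ J_1(1) ⊕ J_2(6)

The characteristic polynomial is
  det(x·I − A) = x^4 - 8*x^3 - 17*x^2 + 204*x - 180 = (x - 6)^2*(x - 1)*(x + 5)

Eigenvalues and multiplicities (the geometric multiplicity of λ is n − rank(A − λI), which equals the number of Jordan blocks for λ):
  λ = -5: algebraic multiplicity = 1, geometric multiplicity = 1
  λ = 1: algebraic multiplicity = 1, geometric multiplicity = 1
  λ = 6: algebraic multiplicity = 2, geometric multiplicity = 1

Determining the block sizes for each eigenvalue:
  λ = -5: one block (gm = 1), so the single block has size am = 1 → block sizes [1]
  λ = 1: one block (gm = 1), so the single block has size am = 1 → block sizes [1]
  λ = 6: one block (gm = 1), so the single block has size am = 2 → block sizes [2]

Assembling the blocks gives a Jordan form
J =
  [-5, 0, 0, 0]
  [ 0, 1, 0, 0]
  [ 0, 0, 6, 1]
  [ 0, 0, 0, 6]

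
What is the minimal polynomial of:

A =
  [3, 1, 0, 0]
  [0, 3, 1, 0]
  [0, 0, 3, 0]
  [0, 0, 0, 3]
x^3 - 9*x^2 + 27*x - 27

The characteristic polynomial is χ_A(x) = (x - 3)^4, so the eigenvalues are known. The minimal polynomial is
  m_A(x) = Π_λ (x − λ)^{k_λ}
where k_λ is the size of the *largest* Jordan block for λ (equivalently, the smallest k with (A − λI)^k v = 0 for every generalised eigenvector v of λ).

  λ = 3: largest Jordan block has size 3, contributing (x − 3)^3

So m_A(x) = (x - 3)^3 = x^3 - 9*x^2 + 27*x - 27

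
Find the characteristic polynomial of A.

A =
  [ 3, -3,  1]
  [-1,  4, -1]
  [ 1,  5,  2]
x^3 - 9*x^2 + 27*x - 27

Expanding det(x·I − A) (e.g. by cofactor expansion or by noting that A is similar to its Jordan form J, which has the same characteristic polynomial as A) gives
  χ_A(x) = x^3 - 9*x^2 + 27*x - 27
which factors as (x - 3)^3. The eigenvalues (with algebraic multiplicities) are λ = 3 with multiplicity 3.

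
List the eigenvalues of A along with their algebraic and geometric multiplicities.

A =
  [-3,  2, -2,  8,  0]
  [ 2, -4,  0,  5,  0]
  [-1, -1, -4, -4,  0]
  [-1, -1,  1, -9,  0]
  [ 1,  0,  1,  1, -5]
λ = -5: alg = 5, geom = 3

Step 1 — factor the characteristic polynomial to read off the algebraic multiplicities:
  χ_A(x) = (x + 5)^5

Step 2 — compute geometric multiplicities via the rank-nullity identity g(λ) = n − rank(A − λI):
  rank(A − (-5)·I) = 2, so dim ker(A − (-5)·I) = n − 2 = 3

Summary:
  λ = -5: algebraic multiplicity = 5, geometric multiplicity = 3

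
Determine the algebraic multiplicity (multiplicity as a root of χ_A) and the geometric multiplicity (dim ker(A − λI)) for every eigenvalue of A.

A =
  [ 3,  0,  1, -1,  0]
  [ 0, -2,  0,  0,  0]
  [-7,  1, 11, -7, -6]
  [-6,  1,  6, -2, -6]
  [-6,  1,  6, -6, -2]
λ = -2: alg = 2, geom = 1; λ = 4: alg = 3, geom = 2

Step 1 — factor the characteristic polynomial to read off the algebraic multiplicities:
  χ_A(x) = (x - 4)^3*(x + 2)^2

Step 2 — compute geometric multiplicities via the rank-nullity identity g(λ) = n − rank(A − λI):
  rank(A − (-2)·I) = 4, so dim ker(A − (-2)·I) = n − 4 = 1
  rank(A − (4)·I) = 3, so dim ker(A − (4)·I) = n − 3 = 2

Summary:
  λ = -2: algebraic multiplicity = 2, geometric multiplicity = 1
  λ = 4: algebraic multiplicity = 3, geometric multiplicity = 2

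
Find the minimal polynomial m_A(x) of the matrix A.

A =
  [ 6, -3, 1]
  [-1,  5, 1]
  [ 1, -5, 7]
x^3 - 18*x^2 + 108*x - 216

The characteristic polynomial is χ_A(x) = (x - 6)^3, so the eigenvalues are known. The minimal polynomial is
  m_A(x) = Π_λ (x − λ)^{k_λ}
where k_λ is the size of the *largest* Jordan block for λ (equivalently, the smallest k with (A − λI)^k v = 0 for every generalised eigenvector v of λ).

  λ = 6: largest Jordan block has size 3, contributing (x − 6)^3

So m_A(x) = (x - 6)^3 = x^3 - 18*x^2 + 108*x - 216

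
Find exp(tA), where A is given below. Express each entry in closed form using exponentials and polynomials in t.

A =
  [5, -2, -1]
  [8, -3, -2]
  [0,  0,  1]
e^{tA} =
  [4*t*exp(t) + exp(t), -2*t*exp(t), -t*exp(t)]
  [8*t*exp(t), -4*t*exp(t) + exp(t), -2*t*exp(t)]
  [0, 0, exp(t)]

Strategy: write A = P · J · P⁻¹ where J is a Jordan canonical form, so e^{tA} = P · e^{tJ} · P⁻¹, and e^{tJ} can be computed block-by-block.

A has Jordan form
J =
  [1, 1, 0]
  [0, 1, 0]
  [0, 0, 1]
(up to reordering of blocks).

Per-block formulas:
  For a 2×2 Jordan block J_2(1): exp(t · J_2(1)) = e^(1t)·(I + t·N), where N is the 2×2 nilpotent shift.
  For a 1×1 block at λ = 1: exp(t · [1]) = [e^(1t)].

After assembling e^{tJ} and conjugating by P, we get:

e^{tA} =
  [4*t*exp(t) + exp(t), -2*t*exp(t), -t*exp(t)]
  [8*t*exp(t), -4*t*exp(t) + exp(t), -2*t*exp(t)]
  [0, 0, exp(t)]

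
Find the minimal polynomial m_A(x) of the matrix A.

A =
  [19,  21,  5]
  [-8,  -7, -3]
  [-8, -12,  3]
x^3 - 15*x^2 + 75*x - 125

The characteristic polynomial is χ_A(x) = (x - 5)^3, so the eigenvalues are known. The minimal polynomial is
  m_A(x) = Π_λ (x − λ)^{k_λ}
where k_λ is the size of the *largest* Jordan block for λ (equivalently, the smallest k with (A − λI)^k v = 0 for every generalised eigenvector v of λ).

  λ = 5: largest Jordan block has size 3, contributing (x − 5)^3

So m_A(x) = (x - 5)^3 = x^3 - 15*x^2 + 75*x - 125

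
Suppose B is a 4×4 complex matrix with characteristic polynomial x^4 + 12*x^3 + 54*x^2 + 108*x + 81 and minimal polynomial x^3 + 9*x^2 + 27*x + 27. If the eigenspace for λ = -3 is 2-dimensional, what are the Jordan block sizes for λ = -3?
Block sizes for λ = -3: [3, 1]

Step 1 — from the characteristic polynomial, algebraic multiplicity of λ = -3 is 4. From dim ker(B − (-3)·I) = 2, there are exactly 2 Jordan blocks for λ = -3.
Step 2 — from the minimal polynomial, the factor (x + 3)^3 tells us the largest block for λ = -3 has size 3.
Step 3 — with total size 4, 2 blocks, and largest block 3, the block sizes (in nonincreasing order) are [3, 1].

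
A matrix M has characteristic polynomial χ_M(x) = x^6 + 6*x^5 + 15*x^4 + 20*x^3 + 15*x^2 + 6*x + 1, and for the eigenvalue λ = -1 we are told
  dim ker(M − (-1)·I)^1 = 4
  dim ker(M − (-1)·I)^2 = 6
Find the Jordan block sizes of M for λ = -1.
Block sizes for λ = -1: [2, 2, 1, 1]

From the dimensions of kernels of powers, the number of Jordan blocks of size at least j is d_j − d_{j−1} where d_j = dim ker(N^j) (with d_0 = 0). Computing the differences gives [4, 2].
The number of blocks of size exactly k is (#blocks of size ≥ k) − (#blocks of size ≥ k + 1), so the partition is: 2 block(s) of size 1, 2 block(s) of size 2.
In nonincreasing order the block sizes are [2, 2, 1, 1].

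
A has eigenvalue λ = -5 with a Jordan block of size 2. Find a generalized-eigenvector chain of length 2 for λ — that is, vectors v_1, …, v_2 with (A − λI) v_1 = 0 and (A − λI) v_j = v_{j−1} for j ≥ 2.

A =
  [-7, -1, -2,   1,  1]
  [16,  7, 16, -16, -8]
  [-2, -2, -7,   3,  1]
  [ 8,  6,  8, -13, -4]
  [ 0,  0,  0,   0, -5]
A Jordan chain for λ = -5 of length 2:
v_1 = (-2, 16, -2, 8, 0)ᵀ
v_2 = (1, 0, 0, 0, 0)ᵀ

Let N = A − (-5)·I. We want v_2 with N^2 v_2 = 0 but N^1 v_2 ≠ 0; then v_{j-1} := N · v_j for j = 2, …, 2.

Pick v_2 = (1, 0, 0, 0, 0)ᵀ.
Then v_1 = N · v_2 = (-2, 16, -2, 8, 0)ᵀ.

Sanity check: (A − (-5)·I) v_1 = (0, 0, 0, 0, 0)ᵀ = 0. ✓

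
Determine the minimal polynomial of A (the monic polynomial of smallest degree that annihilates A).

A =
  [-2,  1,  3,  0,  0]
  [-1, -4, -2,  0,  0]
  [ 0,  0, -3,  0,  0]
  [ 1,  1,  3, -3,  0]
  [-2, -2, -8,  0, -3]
x^3 + 9*x^2 + 27*x + 27

The characteristic polynomial is χ_A(x) = (x + 3)^5, so the eigenvalues are known. The minimal polynomial is
  m_A(x) = Π_λ (x − λ)^{k_λ}
where k_λ is the size of the *largest* Jordan block for λ (equivalently, the smallest k with (A − λI)^k v = 0 for every generalised eigenvector v of λ).

  λ = -3: largest Jordan block has size 3, contributing (x + 3)^3

So m_A(x) = (x + 3)^3 = x^3 + 9*x^2 + 27*x + 27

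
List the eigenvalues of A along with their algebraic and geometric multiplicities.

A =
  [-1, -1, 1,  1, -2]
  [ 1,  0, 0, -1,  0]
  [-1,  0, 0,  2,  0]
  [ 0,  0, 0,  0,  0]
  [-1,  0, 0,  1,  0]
λ = -1: alg = 1, geom = 1; λ = 0: alg = 4, geom = 2

Step 1 — factor the characteristic polynomial to read off the algebraic multiplicities:
  χ_A(x) = x^4*(x + 1)

Step 2 — compute geometric multiplicities via the rank-nullity identity g(λ) = n − rank(A − λI):
  rank(A − (-1)·I) = 4, so dim ker(A − (-1)·I) = n − 4 = 1
  rank(A − (0)·I) = 3, so dim ker(A − (0)·I) = n − 3 = 2

Summary:
  λ = -1: algebraic multiplicity = 1, geometric multiplicity = 1
  λ = 0: algebraic multiplicity = 4, geometric multiplicity = 2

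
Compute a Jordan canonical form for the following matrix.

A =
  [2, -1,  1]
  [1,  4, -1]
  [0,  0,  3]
J_2(3) ⊕ J_1(3)

The characteristic polynomial is
  det(x·I − A) = x^3 - 9*x^2 + 27*x - 27 = (x - 3)^3

Eigenvalues and multiplicities (the geometric multiplicity of λ is n − rank(A − λI), which equals the number of Jordan blocks for λ):
  λ = 3: algebraic multiplicity = 3, geometric multiplicity = 2

Determining the block sizes for each eigenvalue:
  λ = 3: 2 blocks summing to 3 forces exactly one block of size 2 and the rest size 1 → block sizes [2, 1]

Assembling the blocks gives a Jordan form
J =
  [3, 1, 0]
  [0, 3, 0]
  [0, 0, 3]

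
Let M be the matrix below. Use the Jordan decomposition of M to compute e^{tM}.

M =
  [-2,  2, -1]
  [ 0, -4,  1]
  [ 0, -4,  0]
e^{tM} =
  [exp(-2*t), 2*t*exp(-2*t), -t*exp(-2*t)]
  [0, -2*t*exp(-2*t) + exp(-2*t), t*exp(-2*t)]
  [0, -4*t*exp(-2*t), 2*t*exp(-2*t) + exp(-2*t)]

Strategy: write M = P · J · P⁻¹ where J is a Jordan canonical form, so e^{tM} = P · e^{tJ} · P⁻¹, and e^{tJ} can be computed block-by-block.

M has Jordan form
J =
  [-2,  1,  0]
  [ 0, -2,  0]
  [ 0,  0, -2]
(up to reordering of blocks).

Per-block formulas:
  For a 1×1 block at λ = -2: exp(t · [-2]) = [e^(-2t)].
  For a 2×2 Jordan block J_2(-2): exp(t · J_2(-2)) = e^(-2t)·(I + t·N), where N is the 2×2 nilpotent shift.

After assembling e^{tJ} and conjugating by P, we get:

e^{tM} =
  [exp(-2*t), 2*t*exp(-2*t), -t*exp(-2*t)]
  [0, -2*t*exp(-2*t) + exp(-2*t), t*exp(-2*t)]
  [0, -4*t*exp(-2*t), 2*t*exp(-2*t) + exp(-2*t)]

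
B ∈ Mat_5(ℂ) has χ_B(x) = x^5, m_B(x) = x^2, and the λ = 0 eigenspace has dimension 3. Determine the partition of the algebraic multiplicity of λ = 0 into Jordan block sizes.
Block sizes for λ = 0: [2, 2, 1]

Step 1 — from the characteristic polynomial, algebraic multiplicity of λ = 0 is 5. From dim ker(B − (0)·I) = 3, there are exactly 3 Jordan blocks for λ = 0.
Step 2 — from the minimal polynomial, the factor (x − 0)^2 tells us the largest block for λ = 0 has size 2.
Step 3 — with total size 5, 3 blocks, and largest block 2, the block sizes (in nonincreasing order) are [2, 2, 1].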